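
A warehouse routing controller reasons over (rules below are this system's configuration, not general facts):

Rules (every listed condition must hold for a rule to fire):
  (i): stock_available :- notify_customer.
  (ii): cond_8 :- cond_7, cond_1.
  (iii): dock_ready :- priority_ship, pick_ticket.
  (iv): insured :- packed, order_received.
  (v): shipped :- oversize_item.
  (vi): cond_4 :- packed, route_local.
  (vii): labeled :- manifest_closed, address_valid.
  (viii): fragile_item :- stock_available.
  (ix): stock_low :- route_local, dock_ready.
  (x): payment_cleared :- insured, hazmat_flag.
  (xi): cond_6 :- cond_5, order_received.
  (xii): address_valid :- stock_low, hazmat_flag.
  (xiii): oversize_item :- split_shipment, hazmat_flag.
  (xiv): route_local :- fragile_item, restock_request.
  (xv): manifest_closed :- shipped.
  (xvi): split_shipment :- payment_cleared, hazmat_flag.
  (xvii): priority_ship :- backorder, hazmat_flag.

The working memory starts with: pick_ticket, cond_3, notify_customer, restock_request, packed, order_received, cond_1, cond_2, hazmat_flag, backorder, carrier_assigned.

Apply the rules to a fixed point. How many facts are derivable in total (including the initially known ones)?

26

[1] (i) [stock_available :- notify_customer.]; (iv) [insured :- packed, order_received.]; (xvii) [priority_ship :- backorder, hazmat_flag.]. ⇒ new: stock_available, insured, priority_ship.
[2] (iii) [dock_ready :- priority_ship, pick_ticket.]; (viii) [fragile_item :- stock_available.]; (x) [payment_cleared :- insured, hazmat_flag.]. ⇒ new: dock_ready, fragile_item, payment_cleared.
[3] (xiv) [route_local :- fragile_item, restock_request.]; (xvi) [split_shipment :- payment_cleared, hazmat_flag.]. ⇒ new: route_local, split_shipment.
[4] (vi) [cond_4 :- packed, route_local.]; (ix) [stock_low :- route_local, dock_ready.]; (xiii) [oversize_item :- split_shipment, hazmat_flag.]. ⇒ new: cond_4, stock_low, oversize_item.
[5] (v) [shipped :- oversize_item.]; (xii) [address_valid :- stock_low, hazmat_flag.]. ⇒ new: shipped, address_valid.
[6] (xv) [manifest_closed :- shipped.]. ⇒ new: manifest_closed.
[7] (vii) [labeled :- manifest_closed, address_valid.]. ⇒ new: labeled.
Closure: {address_valid, backorder, carrier_assigned, cond_1, cond_2, cond_3, cond_4, dock_ready, fragile_item, hazmat_flag, insured, labeled, manifest_closed, notify_customer, order_received, oversize_item, packed, payment_cleared, pick_ticket, priority_ship, restock_request, route_local, shipped, split_shipment, stock_available, stock_low} — 26 facts.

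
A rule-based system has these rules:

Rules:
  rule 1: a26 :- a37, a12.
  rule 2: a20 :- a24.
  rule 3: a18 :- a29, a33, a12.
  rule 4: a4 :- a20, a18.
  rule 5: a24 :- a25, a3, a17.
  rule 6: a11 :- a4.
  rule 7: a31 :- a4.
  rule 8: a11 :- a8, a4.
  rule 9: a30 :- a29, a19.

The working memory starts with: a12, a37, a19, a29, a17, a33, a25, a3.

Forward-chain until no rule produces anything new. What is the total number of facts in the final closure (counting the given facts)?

Round 1: rule 1 [a26 :- a37, a12.]; rule 3 [a18 :- a29, a33, a12.]; rule 5 [a24 :- a25, a3, a17.]; rule 9 [a30 :- a29, a19.]. Adds a26, a18, a24, a30.
Round 2: rule 2 [a20 :- a24.]. Adds a20.
Round 3: rule 4 [a4 :- a20, a18.]. Adds a4.
Round 4: rule 6 [a11 :- a4.]; rule 7 [a31 :- a4.]. Adds a11, a31.
Closure: {a11, a12, a17, a18, a19, a20, a24, a25, a26, a29, a3, a30, a31, a33, a37, a4} — 16 facts.

16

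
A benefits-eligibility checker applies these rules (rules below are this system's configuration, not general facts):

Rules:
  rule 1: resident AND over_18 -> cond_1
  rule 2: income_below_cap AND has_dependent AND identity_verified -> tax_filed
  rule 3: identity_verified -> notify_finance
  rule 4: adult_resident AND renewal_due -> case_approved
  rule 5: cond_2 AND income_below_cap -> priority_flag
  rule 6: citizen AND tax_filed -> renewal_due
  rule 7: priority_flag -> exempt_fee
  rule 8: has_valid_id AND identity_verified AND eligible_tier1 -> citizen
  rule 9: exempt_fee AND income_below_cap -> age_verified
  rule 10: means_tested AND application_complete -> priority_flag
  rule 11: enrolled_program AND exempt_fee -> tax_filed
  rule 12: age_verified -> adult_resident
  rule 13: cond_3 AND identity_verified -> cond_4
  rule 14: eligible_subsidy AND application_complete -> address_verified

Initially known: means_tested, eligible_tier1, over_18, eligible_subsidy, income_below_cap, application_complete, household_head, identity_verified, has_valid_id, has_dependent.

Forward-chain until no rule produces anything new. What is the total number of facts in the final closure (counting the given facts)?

20

Round 1 fires rule 2, rule 3, rule 8, rule 10, rule 14, giving tax_filed, notify_finance, citizen, priority_flag, address_verified.
Round 2 fires rule 6, rule 7, giving renewal_due, exempt_fee.
Round 3 fires rule 9, giving age_verified.
Round 4 fires rule 12, giving adult_resident.
Round 5 fires rule 4, giving case_approved.
Closure: {address_verified, adult_resident, age_verified, application_complete, case_approved, citizen, eligible_subsidy, eligible_tier1, exempt_fee, has_dependent, has_valid_id, household_head, identity_verified, income_below_cap, means_tested, notify_finance, over_18, priority_flag, renewal_due, tax_filed} — 20 facts.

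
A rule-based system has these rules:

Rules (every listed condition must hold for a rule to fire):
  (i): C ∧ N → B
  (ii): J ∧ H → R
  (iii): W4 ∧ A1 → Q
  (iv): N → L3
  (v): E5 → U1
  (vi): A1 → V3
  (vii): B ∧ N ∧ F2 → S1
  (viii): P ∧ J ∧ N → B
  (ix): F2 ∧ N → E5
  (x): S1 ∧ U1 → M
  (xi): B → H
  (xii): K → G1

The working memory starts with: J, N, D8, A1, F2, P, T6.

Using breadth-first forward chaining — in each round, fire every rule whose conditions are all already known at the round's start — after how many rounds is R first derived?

Round 1 fires (iv), (vi), (viii), (ix), giving L3, V3, B, E5.
Round 2 fires (v), (vii), (xi), giving U1, S1, H.
Round 3 fires (ii), (x), giving R, M.
R first appears in round 3.

3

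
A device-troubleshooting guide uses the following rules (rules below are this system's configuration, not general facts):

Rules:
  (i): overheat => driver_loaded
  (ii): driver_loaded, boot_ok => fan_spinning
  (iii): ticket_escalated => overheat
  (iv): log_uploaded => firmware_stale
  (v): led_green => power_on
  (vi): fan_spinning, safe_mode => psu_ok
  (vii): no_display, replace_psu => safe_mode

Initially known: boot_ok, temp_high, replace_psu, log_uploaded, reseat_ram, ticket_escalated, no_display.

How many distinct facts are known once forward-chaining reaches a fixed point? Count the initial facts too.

13

[1] (iii) [ticket_escalated => overheat]; (iv) [log_uploaded => firmware_stale]; (vii) [no_display, replace_psu => safe_mode]. ⇒ new: overheat, firmware_stale, safe_mode.
[2] (i) [overheat => driver_loaded]. ⇒ new: driver_loaded.
[3] (ii) [driver_loaded, boot_ok => fan_spinning]. ⇒ new: fan_spinning.
[4] (vi) [fan_spinning, safe_mode => psu_ok]. ⇒ new: psu_ok.
Closure: {boot_ok, driver_loaded, fan_spinning, firmware_stale, log_uploaded, no_display, overheat, psu_ok, replace_psu, reseat_ram, safe_mode, temp_high, ticket_escalated} — 13 facts.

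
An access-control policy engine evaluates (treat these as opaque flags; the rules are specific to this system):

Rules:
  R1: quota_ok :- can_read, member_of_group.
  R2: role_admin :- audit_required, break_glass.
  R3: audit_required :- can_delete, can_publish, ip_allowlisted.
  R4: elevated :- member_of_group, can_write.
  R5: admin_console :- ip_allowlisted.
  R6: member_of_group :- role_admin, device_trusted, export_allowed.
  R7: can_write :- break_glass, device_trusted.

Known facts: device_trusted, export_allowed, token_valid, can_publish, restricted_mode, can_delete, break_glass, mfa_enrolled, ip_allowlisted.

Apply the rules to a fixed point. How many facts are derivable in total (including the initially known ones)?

15

Round 1: R3 [audit_required :- can_delete, can_publish, ip_allowlisted.]; R5 [admin_console :- ip_allowlisted.]; R7 [can_write :- break_glass, device_trusted.]. New: audit_required, admin_console, can_write.
Round 2: R2 [role_admin :- audit_required, break_glass.]. New: role_admin.
Round 3: R6 [member_of_group :- role_admin, device_trusted, export_allowed.]. New: member_of_group.
Round 4: R4 [elevated :- member_of_group, can_write.]. New: elevated.
Closure: {admin_console, audit_required, break_glass, can_delete, can_publish, can_write, device_trusted, elevated, export_allowed, ip_allowlisted, member_of_group, mfa_enrolled, restricted_mode, role_admin, token_valid} — 15 facts.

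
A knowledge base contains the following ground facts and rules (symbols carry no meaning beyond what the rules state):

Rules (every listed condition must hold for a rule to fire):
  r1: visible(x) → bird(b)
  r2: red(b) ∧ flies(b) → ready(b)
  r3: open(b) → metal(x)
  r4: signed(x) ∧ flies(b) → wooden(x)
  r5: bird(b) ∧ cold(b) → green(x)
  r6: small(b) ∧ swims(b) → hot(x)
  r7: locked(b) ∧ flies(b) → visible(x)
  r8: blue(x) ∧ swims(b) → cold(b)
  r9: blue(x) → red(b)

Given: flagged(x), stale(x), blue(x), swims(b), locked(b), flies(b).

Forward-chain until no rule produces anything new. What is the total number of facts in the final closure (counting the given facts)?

Round 1 fires r7, r8, r9, giving visible(x), cold(b), red(b).
Round 2 fires r1, r2, giving bird(b), ready(b).
Round 3 fires r5, giving green(x).
Closure: {bird(b), blue(x), cold(b), flagged(x), flies(b), green(x), locked(b), ready(b), red(b), stale(x), swims(b), visible(x)} — 12 facts.

12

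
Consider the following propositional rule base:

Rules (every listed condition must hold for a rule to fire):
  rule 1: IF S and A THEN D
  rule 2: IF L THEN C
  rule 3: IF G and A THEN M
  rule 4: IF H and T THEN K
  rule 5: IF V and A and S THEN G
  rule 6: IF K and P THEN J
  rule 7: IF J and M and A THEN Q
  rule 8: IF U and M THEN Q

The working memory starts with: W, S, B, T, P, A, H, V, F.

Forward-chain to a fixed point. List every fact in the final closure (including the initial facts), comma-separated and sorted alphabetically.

Round 1 — rule 1, rule 4, rule 5, derive D, K, G.
Round 2 — rule 3, rule 6, derive M, J.
Round 3 — rule 7, derive Q.

A, B, D, F, G, H, J, K, M, P, Q, S, T, V, W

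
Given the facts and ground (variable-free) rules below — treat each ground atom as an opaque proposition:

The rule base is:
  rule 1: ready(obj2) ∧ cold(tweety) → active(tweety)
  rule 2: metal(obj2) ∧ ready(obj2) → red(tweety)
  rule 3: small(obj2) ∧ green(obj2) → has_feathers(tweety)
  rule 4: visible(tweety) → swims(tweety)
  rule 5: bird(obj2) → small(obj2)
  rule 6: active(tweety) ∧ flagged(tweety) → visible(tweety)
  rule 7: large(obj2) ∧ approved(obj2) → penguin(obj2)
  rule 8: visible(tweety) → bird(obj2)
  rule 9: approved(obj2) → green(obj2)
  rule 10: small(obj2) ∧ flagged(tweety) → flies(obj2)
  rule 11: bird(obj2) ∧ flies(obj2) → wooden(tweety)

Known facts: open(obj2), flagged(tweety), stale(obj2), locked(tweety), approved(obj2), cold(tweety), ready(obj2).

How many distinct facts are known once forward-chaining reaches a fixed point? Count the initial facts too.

Round 1 fires rule 1, rule 9, giving active(tweety), green(obj2).
Round 2 fires rule 6, giving visible(tweety).
Round 3 fires rule 4, rule 8, giving swims(tweety), bird(obj2).
Round 4 fires rule 5, giving small(obj2).
Round 5 fires rule 3, rule 10, giving has_feathers(tweety), flies(obj2).
Round 6 fires rule 11, giving wooden(tweety).
Closure: {active(tweety), approved(obj2), bird(obj2), cold(tweety), flagged(tweety), flies(obj2), green(obj2), has_feathers(tweety), locked(tweety), open(obj2), ready(obj2), small(obj2), stale(obj2), swims(tweety), visible(tweety), wooden(tweety)} — 16 facts.

16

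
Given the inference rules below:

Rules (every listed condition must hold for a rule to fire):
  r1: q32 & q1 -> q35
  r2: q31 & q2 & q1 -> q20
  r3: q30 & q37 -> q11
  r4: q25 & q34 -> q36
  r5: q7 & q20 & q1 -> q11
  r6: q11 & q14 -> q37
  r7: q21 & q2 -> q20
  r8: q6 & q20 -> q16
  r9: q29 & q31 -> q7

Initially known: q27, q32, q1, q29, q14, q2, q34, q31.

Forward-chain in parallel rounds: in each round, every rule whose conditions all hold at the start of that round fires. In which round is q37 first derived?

Round 1 — r1, r2, r9, derive q35, q20, q7.
Round 2 — r5, derive q11.
Round 3 — r6, derive q37.
q37 first appears in round 3.

3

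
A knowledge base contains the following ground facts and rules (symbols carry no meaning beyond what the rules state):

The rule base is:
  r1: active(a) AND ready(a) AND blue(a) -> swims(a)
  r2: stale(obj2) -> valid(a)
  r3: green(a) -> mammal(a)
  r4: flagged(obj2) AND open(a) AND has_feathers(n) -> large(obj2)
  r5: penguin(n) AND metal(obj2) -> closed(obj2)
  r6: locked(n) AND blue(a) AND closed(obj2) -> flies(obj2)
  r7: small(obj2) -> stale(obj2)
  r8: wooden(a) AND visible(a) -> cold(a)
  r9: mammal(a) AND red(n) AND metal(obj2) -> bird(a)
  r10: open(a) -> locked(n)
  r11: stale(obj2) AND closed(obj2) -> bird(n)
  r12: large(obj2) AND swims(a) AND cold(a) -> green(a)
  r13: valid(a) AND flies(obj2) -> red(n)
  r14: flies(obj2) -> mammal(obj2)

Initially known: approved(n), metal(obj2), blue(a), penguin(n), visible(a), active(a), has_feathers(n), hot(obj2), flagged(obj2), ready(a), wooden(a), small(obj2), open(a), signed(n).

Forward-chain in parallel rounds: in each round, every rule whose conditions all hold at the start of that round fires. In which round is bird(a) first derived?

Round 1: r1 [active(a) AND ready(a) AND blue(a) -> swims(a)]; r4 [flagged(obj2) AND open(a) AND has_feathers(n) -> large(obj2)]; r5 [penguin(n) AND metal(obj2) -> closed(obj2)]; r7 [small(obj2) -> stale(obj2)]; r8 [wooden(a) AND visible(a) -> cold(a)]; r10 [open(a) -> locked(n)]. Adds swims(a), large(obj2), closed(obj2), stale(obj2), cold(a), locked(n).
Round 2: r2 [stale(obj2) -> valid(a)]; r6 [locked(n) AND blue(a) AND closed(obj2) -> flies(obj2)]; r11 [stale(obj2) AND closed(obj2) -> bird(n)]; r12 [large(obj2) AND swims(a) AND cold(a) -> green(a)]. Adds valid(a), flies(obj2), bird(n), green(a).
Round 3: r3 [green(a) -> mammal(a)]; r13 [valid(a) AND flies(obj2) -> red(n)]; r14 [flies(obj2) -> mammal(obj2)]. Adds mammal(a), red(n), mammal(obj2).
Round 4: r9 [mammal(a) AND red(n) AND metal(obj2) -> bird(a)]. Adds bird(a).
bird(a) first appears in round 4.

4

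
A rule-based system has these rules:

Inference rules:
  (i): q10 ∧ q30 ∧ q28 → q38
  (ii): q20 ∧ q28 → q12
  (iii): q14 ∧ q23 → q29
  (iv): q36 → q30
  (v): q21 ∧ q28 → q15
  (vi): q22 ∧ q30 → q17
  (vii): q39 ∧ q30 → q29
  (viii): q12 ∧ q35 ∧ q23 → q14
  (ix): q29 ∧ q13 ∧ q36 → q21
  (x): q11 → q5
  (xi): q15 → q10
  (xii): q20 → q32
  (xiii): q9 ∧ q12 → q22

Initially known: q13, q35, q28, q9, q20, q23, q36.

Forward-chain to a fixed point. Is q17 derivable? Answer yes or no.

Round 1 — (ii), (iv), (xii), derive q12, q30, q32.
Round 2 — (viii), (xiii), derive q14, q22.
Round 3 — (iii), (vi), derive q29, q17.
Round 4 — (ix), derive q21.
Round 5 — (v), derive q15.
Round 6 — (xi), derive q10.
Round 7 — (i), derive q38.
q17 appears in round 3, so it is derivable.

yes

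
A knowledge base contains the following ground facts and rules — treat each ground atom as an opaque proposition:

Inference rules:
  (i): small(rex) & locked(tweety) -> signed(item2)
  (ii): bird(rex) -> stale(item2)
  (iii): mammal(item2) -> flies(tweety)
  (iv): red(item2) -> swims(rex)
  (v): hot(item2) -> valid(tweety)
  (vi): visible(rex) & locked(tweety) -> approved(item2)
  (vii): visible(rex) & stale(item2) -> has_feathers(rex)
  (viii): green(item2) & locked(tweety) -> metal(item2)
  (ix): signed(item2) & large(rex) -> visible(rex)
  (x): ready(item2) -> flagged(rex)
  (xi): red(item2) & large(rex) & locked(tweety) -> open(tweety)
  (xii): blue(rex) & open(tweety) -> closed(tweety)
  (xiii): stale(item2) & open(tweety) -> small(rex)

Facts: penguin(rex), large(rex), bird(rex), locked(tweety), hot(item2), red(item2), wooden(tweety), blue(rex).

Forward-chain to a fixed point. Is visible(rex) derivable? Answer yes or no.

yes

Round 1 fires (ii), (iv), (v), (xi), giving stale(item2), swims(rex), valid(tweety), open(tweety).
Round 2 fires (xii), (xiii), giving closed(tweety), small(rex).
Round 3 fires (i), giving signed(item2).
Round 4 fires (ix), giving visible(rex).
Round 5 fires (vi), (vii), giving approved(item2), has_feathers(rex).
visible(rex) appears in round 4, so it is derivable.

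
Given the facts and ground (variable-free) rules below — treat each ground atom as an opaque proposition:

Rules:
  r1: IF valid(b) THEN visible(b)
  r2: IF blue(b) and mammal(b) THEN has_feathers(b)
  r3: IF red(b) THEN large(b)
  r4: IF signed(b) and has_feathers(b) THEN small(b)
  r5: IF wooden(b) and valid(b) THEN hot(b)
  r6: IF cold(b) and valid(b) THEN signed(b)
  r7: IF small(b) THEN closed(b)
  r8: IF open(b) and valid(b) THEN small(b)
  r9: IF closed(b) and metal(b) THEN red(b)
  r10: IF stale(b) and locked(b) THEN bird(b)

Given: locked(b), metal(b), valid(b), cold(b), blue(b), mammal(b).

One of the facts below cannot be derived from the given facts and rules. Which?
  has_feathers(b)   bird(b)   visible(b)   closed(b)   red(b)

bird(b)

Round 1: r1 [IF valid(b) THEN visible(b)]; r2 [IF blue(b) and mammal(b) THEN has_feathers(b)]; r6 [IF cold(b) and valid(b) THEN signed(b)]. Adds visible(b), has_feathers(b), signed(b).
Round 2: r4 [IF signed(b) and has_feathers(b) THEN small(b)]. Adds small(b).
Round 3: r7 [IF small(b) THEN closed(b)]. Adds closed(b).
Round 4: r9 [IF closed(b) and metal(b) THEN red(b)]. Adds red(b).
Round 5: r3 [IF red(b) THEN large(b)]. Adds large(b).
Derived: closed(b) (round 3), has_feathers(b) (round 1), visible(b) (round 1), red(b) (round 4). bird(b) never appears in any round.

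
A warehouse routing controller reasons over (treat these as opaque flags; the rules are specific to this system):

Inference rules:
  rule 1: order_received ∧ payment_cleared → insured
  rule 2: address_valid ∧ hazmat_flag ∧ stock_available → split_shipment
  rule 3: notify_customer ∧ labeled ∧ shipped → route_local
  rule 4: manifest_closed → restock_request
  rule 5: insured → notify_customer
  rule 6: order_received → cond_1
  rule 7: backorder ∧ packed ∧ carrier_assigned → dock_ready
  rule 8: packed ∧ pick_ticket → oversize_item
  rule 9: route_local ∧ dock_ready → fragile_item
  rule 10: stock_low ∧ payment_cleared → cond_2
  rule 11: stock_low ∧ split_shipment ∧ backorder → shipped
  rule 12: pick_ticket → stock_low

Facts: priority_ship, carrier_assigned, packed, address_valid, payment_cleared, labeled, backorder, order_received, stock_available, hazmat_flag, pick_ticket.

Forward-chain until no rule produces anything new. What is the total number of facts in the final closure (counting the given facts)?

Round 1: rule 1 [order_received ∧ payment_cleared → insured]; rule 2 [address_valid ∧ hazmat_flag ∧ stock_available → split_shipment]; rule 6 [order_received → cond_1]; rule 7 [backorder ∧ packed ∧ carrier_assigned → dock_ready]; rule 8 [packed ∧ pick_ticket → oversize_item]; rule 12 [pick_ticket → stock_low]. Adds insured, split_shipment, cond_1, dock_ready, oversize_item, stock_low.
Round 2: rule 5 [insured → notify_customer]; rule 10 [stock_low ∧ payment_cleared → cond_2]; rule 11 [stock_low ∧ split_shipment ∧ backorder → shipped]. Adds notify_customer, cond_2, shipped.
Round 3: rule 3 [notify_customer ∧ labeled ∧ shipped → route_local]. Adds route_local.
Round 4: rule 9 [route_local ∧ dock_ready → fragile_item]. Adds fragile_item.
Closure: {address_valid, backorder, carrier_assigned, cond_1, cond_2, dock_ready, fragile_item, hazmat_flag, insured, labeled, notify_customer, order_received, oversize_item, packed, payment_cleared, pick_ticket, priority_ship, route_local, shipped, split_shipment, stock_available, stock_low} — 22 facts.

22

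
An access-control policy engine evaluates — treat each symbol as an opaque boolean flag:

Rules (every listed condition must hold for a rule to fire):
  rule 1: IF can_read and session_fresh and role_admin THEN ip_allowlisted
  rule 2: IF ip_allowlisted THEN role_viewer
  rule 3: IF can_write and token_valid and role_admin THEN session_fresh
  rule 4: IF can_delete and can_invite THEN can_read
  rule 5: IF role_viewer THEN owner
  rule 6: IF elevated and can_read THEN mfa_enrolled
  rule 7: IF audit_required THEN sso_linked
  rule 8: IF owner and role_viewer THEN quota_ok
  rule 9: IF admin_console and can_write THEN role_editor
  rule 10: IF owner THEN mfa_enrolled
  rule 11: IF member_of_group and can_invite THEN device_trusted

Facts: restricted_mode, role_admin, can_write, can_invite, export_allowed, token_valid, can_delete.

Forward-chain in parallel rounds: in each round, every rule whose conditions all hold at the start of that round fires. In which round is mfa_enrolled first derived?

[1] rule 3 [IF can_write and token_valid and role_admin THEN session_fresh]; rule 4 [IF can_delete and can_invite THEN can_read]. ⇒ new: session_fresh, can_read.
[2] rule 1 [IF can_read and session_fresh and role_admin THEN ip_allowlisted]. ⇒ new: ip_allowlisted.
[3] rule 2 [IF ip_allowlisted THEN role_viewer]. ⇒ new: role_viewer.
[4] rule 5 [IF role_viewer THEN owner]. ⇒ new: owner.
[5] rule 8 [IF owner and role_viewer THEN quota_ok]; rule 10 [IF owner THEN mfa_enrolled]. ⇒ new: quota_ok, mfa_enrolled.
mfa_enrolled first appears in round 5.

5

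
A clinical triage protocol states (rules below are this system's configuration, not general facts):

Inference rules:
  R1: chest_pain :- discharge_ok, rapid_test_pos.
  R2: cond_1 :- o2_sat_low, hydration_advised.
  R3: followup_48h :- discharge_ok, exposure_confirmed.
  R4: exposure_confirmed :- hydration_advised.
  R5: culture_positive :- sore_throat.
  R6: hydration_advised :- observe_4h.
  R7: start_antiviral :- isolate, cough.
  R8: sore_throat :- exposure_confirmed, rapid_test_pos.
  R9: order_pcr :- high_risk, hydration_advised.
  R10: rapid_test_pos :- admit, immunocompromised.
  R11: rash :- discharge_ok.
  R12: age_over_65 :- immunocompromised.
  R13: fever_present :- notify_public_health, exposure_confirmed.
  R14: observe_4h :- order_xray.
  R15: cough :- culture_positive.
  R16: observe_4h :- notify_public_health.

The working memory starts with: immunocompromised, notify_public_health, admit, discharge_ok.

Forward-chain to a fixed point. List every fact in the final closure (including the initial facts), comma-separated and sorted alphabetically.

admit, age_over_65, chest_pain, cough, culture_positive, discharge_ok, exposure_confirmed, fever_present, followup_48h, hydration_advised, immunocompromised, notify_public_health, observe_4h, rapid_test_pos, rash, sore_throat

Round 1 — R10, R11, R12, R16, derive rapid_test_pos, rash, age_over_65, observe_4h.
Round 2 — R1, R6, derive chest_pain, hydration_advised.
Round 3 — R4, derive exposure_confirmed.
Round 4 — R3, R8, R13, derive followup_48h, sore_throat, fever_present.
Round 5 — R5, derive culture_positive.
Round 6 — R15, derive cough.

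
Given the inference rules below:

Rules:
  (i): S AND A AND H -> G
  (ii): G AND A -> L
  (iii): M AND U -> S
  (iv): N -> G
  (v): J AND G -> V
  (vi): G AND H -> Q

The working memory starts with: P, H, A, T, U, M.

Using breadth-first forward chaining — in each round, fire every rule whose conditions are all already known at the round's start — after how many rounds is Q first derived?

Round 1: (iii) [M AND U -> S]. Adds S.
Round 2: (i) [S AND A AND H -> G]. Adds G.
Round 3: (ii) [G AND A -> L]; (vi) [G AND H -> Q]. Adds L, Q.
Q first appears in round 3.

3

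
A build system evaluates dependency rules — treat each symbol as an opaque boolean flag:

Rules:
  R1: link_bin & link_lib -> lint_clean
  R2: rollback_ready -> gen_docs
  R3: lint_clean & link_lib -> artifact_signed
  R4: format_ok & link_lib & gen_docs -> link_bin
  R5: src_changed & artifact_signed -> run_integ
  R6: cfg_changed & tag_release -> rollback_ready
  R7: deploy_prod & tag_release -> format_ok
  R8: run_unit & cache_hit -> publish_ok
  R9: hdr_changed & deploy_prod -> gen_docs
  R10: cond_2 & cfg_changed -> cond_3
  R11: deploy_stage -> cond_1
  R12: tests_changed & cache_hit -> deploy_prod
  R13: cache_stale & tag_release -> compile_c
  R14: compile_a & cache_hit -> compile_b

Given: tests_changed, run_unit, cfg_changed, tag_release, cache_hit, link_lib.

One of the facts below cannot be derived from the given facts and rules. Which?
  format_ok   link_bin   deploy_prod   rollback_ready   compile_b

compile_b

Round 1: R6 [cfg_changed & tag_release -> rollback_ready]; R8 [run_unit & cache_hit -> publish_ok]; R12 [tests_changed & cache_hit -> deploy_prod]. New: rollback_ready, publish_ok, deploy_prod.
Round 2: R2 [rollback_ready -> gen_docs]; R7 [deploy_prod & tag_release -> format_ok]. New: gen_docs, format_ok.
Round 3: R4 [format_ok & link_lib & gen_docs -> link_bin]. New: link_bin.
Round 4: R1 [link_bin & link_lib -> lint_clean]. New: lint_clean.
Round 5: R3 [lint_clean & link_lib -> artifact_signed]. New: artifact_signed.
Derived: format_ok (round 2), rollback_ready (round 1), link_bin (round 3), deploy_prod (round 1). compile_b never appears in any round.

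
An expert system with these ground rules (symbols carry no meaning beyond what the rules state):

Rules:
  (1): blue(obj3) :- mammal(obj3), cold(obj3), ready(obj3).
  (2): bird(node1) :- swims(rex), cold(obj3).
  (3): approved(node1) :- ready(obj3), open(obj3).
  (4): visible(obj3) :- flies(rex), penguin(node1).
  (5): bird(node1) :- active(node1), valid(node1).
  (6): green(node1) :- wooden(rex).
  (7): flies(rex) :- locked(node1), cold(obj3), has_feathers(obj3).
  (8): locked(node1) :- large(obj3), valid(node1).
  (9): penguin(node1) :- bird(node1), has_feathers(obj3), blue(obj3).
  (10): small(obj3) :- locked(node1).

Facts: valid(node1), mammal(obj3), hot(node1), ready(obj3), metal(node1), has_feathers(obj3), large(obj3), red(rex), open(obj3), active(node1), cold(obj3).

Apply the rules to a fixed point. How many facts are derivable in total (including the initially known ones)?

19

Round 1: (1) [blue(obj3) :- mammal(obj3), cold(obj3), ready(obj3).]; (3) [approved(node1) :- ready(obj3), open(obj3).]; (5) [bird(node1) :- active(node1), valid(node1).]; (8) [locked(node1) :- large(obj3), valid(node1).]. New: blue(obj3), approved(node1), bird(node1), locked(node1).
Round 2: (7) [flies(rex) :- locked(node1), cold(obj3), has_feathers(obj3).]; (9) [penguin(node1) :- bird(node1), has_feathers(obj3), blue(obj3).]; (10) [small(obj3) :- locked(node1).]. New: flies(rex), penguin(node1), small(obj3).
Round 3: (4) [visible(obj3) :- flies(rex), penguin(node1).]. New: visible(obj3).
Closure: {active(node1), approved(node1), bird(node1), blue(obj3), cold(obj3), flies(rex), has_feathers(obj3), hot(node1), large(obj3), locked(node1), mammal(obj3), metal(node1), open(obj3), penguin(node1), ready(obj3), red(rex), small(obj3), valid(node1), visible(obj3)} — 19 facts.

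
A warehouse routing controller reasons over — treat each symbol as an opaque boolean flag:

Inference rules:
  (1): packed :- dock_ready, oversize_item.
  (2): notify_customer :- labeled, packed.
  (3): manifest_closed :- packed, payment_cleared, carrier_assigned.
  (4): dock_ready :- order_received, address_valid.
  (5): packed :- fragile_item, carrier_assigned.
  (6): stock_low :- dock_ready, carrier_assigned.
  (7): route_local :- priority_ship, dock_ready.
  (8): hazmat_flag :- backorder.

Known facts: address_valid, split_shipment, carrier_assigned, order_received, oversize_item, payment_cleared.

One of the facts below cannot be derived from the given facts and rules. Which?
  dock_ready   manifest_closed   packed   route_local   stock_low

route_local

Round 1: (4) [dock_ready :- order_received, address_valid.]. New: dock_ready.
Round 2: (1) [packed :- dock_ready, oversize_item.]; (6) [stock_low :- dock_ready, carrier_assigned.]. New: packed, stock_low.
Round 3: (3) [manifest_closed :- packed, payment_cleared, carrier_assigned.]. New: manifest_closed.
Derived: packed (round 2), manifest_closed (round 3), stock_low (round 2), dock_ready (round 1). route_local never appears in any round.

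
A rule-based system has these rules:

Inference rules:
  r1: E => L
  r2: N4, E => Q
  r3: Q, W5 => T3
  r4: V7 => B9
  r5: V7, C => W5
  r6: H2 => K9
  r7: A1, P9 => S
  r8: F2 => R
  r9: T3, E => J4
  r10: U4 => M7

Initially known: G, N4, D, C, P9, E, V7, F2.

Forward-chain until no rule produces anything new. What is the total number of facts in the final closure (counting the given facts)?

Round 1 fires r1, r2, r4, r5, r8, giving L, Q, B9, W5, R.
Round 2 fires r3, giving T3.
Round 3 fires r9, giving J4.
Closure: {B9, C, D, E, F2, G, J4, L, N4, P9, Q, R, T3, V7, W5} — 15 facts.

15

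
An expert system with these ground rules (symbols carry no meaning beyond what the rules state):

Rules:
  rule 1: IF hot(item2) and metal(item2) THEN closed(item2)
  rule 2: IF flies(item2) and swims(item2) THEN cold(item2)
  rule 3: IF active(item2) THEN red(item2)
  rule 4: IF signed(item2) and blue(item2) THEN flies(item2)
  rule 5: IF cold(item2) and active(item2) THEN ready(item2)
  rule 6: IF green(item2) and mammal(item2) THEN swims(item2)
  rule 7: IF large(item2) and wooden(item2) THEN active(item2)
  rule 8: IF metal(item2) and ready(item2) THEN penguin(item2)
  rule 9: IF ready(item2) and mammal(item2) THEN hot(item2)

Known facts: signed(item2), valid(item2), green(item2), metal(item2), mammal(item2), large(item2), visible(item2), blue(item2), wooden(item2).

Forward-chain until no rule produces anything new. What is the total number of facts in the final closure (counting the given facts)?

Round 1: rule 4 [IF signed(item2) and blue(item2) THEN flies(item2)]; rule 6 [IF green(item2) and mammal(item2) THEN swims(item2)]; rule 7 [IF large(item2) and wooden(item2) THEN active(item2)]. Adds flies(item2), swims(item2), active(item2).
Round 2: rule 2 [IF flies(item2) and swims(item2) THEN cold(item2)]; rule 3 [IF active(item2) THEN red(item2)]. Adds cold(item2), red(item2).
Round 3: rule 5 [IF cold(item2) and active(item2) THEN ready(item2)]. Adds ready(item2).
Round 4: rule 8 [IF metal(item2) and ready(item2) THEN penguin(item2)]; rule 9 [IF ready(item2) and mammal(item2) THEN hot(item2)]. Adds penguin(item2), hot(item2).
Round 5: rule 1 [IF hot(item2) and metal(item2) THEN closed(item2)]. Adds closed(item2).
Closure: {active(item2), blue(item2), closed(item2), cold(item2), flies(item2), green(item2), hot(item2), large(item2), mammal(item2), metal(item2), penguin(item2), ready(item2), red(item2), signed(item2), swims(item2), valid(item2), visible(item2), wooden(item2)} — 18 facts.

18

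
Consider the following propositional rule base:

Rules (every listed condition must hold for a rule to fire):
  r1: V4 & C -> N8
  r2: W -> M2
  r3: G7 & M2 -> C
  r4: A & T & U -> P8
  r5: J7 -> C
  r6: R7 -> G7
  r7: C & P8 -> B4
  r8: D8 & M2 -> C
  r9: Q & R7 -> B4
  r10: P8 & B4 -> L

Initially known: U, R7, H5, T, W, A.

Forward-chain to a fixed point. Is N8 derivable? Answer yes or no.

no

Round 1: r2 [W -> M2]; r4 [A & T & U -> P8]; r6 [R7 -> G7]. New: M2, P8, G7.
Round 2: r3 [G7 & M2 -> C]. New: C.
Round 3: r7 [C & P8 -> B4]. New: B4.
Round 4: r10 [P8 & B4 -> L]. New: L.
Fixed point reached. N8 is concluded only by r1; r1 needs V4 (never derived).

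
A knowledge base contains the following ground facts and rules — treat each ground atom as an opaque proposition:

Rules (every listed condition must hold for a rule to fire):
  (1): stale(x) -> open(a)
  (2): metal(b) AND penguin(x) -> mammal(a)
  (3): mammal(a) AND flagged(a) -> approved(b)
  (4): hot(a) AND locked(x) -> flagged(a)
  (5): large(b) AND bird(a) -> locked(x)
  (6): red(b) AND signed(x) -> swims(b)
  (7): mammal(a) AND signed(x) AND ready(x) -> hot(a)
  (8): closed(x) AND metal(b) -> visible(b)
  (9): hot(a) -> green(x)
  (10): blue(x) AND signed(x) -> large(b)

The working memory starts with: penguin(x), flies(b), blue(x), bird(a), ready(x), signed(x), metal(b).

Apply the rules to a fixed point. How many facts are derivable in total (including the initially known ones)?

14

Round 1: (2) [metal(b) AND penguin(x) -> mammal(a)]; (10) [blue(x) AND signed(x) -> large(b)]. New: mammal(a), large(b).
Round 2: (5) [large(b) AND bird(a) -> locked(x)]; (7) [mammal(a) AND signed(x) AND ready(x) -> hot(a)]. New: locked(x), hot(a).
Round 3: (4) [hot(a) AND locked(x) -> flagged(a)]; (9) [hot(a) -> green(x)]. New: flagged(a), green(x).
Round 4: (3) [mammal(a) AND flagged(a) -> approved(b)]. New: approved(b).
Closure: {approved(b), bird(a), blue(x), flagged(a), flies(b), green(x), hot(a), large(b), locked(x), mammal(a), metal(b), penguin(x), ready(x), signed(x)} — 14 facts.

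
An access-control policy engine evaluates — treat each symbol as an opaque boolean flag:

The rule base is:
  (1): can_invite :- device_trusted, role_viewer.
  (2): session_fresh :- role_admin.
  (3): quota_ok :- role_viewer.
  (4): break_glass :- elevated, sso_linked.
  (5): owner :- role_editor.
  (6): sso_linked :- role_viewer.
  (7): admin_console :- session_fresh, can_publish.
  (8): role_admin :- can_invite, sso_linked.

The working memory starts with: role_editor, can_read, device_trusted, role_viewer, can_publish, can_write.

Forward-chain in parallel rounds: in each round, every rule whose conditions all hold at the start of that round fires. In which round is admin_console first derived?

4

Round 1: (1) [can_invite :- device_trusted, role_viewer.]; (3) [quota_ok :- role_viewer.]; (5) [owner :- role_editor.]; (6) [sso_linked :- role_viewer.]. Adds can_invite, quota_ok, owner, sso_linked.
Round 2: (8) [role_admin :- can_invite, sso_linked.]. Adds role_admin.
Round 3: (2) [session_fresh :- role_admin.]. Adds session_fresh.
Round 4: (7) [admin_console :- session_fresh, can_publish.]. Adds admin_console.
admin_console first appears in round 4.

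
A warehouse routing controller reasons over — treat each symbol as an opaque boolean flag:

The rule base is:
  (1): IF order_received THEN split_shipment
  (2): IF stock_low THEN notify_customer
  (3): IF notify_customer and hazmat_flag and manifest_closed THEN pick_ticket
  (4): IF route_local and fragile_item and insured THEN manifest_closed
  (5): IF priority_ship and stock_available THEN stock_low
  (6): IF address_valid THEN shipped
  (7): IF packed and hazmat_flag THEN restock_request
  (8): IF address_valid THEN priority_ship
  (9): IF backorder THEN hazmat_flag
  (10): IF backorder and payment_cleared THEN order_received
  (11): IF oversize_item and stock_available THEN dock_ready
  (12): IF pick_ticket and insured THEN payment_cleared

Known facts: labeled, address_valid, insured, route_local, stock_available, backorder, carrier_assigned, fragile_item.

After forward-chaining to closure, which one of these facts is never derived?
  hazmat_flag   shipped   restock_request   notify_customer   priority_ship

Round 1 fires (4), (6), (8), (9), giving manifest_closed, shipped, priority_ship, hazmat_flag.
Round 2 fires (5), giving stock_low.
Round 3 fires (2), giving notify_customer.
Round 4 fires (3), giving pick_ticket.
Round 5 fires (12), giving payment_cleared.
Round 6 fires (10), giving order_received.
Round 7 fires (1), giving split_shipment.
Derived: priority_ship (round 1), shipped (round 1), hazmat_flag (round 1), notify_customer (round 3). restock_request never appears in any round.

restock_request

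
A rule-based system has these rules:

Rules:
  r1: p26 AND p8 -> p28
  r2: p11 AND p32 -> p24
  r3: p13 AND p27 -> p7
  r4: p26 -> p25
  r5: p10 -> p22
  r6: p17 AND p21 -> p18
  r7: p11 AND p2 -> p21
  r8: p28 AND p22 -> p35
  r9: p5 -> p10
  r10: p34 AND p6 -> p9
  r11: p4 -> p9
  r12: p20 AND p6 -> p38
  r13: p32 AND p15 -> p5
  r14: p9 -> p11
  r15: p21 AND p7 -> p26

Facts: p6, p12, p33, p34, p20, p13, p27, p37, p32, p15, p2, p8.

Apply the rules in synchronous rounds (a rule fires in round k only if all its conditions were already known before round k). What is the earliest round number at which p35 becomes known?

Round 1: r3 [p13 AND p27 -> p7]; r10 [p34 AND p6 -> p9]; r12 [p20 AND p6 -> p38]; r13 [p32 AND p15 -> p5]. Adds p7, p9, p38, p5.
Round 2: r9 [p5 -> p10]; r14 [p9 -> p11]. Adds p10, p11.
Round 3: r2 [p11 AND p32 -> p24]; r5 [p10 -> p22]; r7 [p11 AND p2 -> p21]. Adds p24, p22, p21.
Round 4: r15 [p21 AND p7 -> p26]. Adds p26.
Round 5: r1 [p26 AND p8 -> p28]; r4 [p26 -> p25]. Adds p28, p25.
Round 6: r8 [p28 AND p22 -> p35]. Adds p35.
p35 first appears in round 6.

6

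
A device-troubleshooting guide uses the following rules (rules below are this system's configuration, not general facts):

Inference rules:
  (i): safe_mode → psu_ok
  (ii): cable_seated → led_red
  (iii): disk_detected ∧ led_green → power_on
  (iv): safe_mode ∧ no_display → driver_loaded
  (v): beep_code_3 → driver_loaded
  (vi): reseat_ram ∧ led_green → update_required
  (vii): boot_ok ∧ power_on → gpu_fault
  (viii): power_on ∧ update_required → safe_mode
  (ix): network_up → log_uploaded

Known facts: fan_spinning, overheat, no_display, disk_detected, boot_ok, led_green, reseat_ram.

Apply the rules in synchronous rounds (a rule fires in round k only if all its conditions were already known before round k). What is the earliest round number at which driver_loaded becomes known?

3

[1] (iii) [disk_detected ∧ led_green → power_on]; (vi) [reseat_ram ∧ led_green → update_required]. ⇒ new: power_on, update_required.
[2] (vii) [boot_ok ∧ power_on → gpu_fault]; (viii) [power_on ∧ update_required → safe_mode]. ⇒ new: gpu_fault, safe_mode.
[3] (i) [safe_mode → psu_ok]; (iv) [safe_mode ∧ no_display → driver_loaded]. ⇒ new: psu_ok, driver_loaded.
driver_loaded first appears in round 3.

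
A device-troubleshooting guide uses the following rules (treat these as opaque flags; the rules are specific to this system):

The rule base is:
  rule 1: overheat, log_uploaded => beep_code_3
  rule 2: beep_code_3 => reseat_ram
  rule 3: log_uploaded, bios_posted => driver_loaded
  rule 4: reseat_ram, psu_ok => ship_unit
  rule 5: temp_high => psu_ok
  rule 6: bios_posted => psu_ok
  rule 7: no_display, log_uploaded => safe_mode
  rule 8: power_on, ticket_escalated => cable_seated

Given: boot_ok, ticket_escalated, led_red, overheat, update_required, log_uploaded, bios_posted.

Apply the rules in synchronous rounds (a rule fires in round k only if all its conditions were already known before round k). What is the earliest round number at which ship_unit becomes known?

3

Round 1: rule 1 [overheat, log_uploaded => beep_code_3]; rule 3 [log_uploaded, bios_posted => driver_loaded]; rule 6 [bios_posted => psu_ok]. New: beep_code_3, driver_loaded, psu_ok.
Round 2: rule 2 [beep_code_3 => reseat_ram]. New: reseat_ram.
Round 3: rule 4 [reseat_ram, psu_ok => ship_unit]. New: ship_unit.
ship_unit first appears in round 3.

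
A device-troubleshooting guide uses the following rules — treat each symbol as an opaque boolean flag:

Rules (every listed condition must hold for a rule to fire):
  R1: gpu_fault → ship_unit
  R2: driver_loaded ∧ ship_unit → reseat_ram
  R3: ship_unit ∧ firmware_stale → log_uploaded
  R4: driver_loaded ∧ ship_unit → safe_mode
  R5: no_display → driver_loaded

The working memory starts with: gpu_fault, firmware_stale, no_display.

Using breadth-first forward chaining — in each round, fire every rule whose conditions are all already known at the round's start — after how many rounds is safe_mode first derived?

2

[1] R1 [gpu_fault → ship_unit]; R5 [no_display → driver_loaded]. ⇒ new: ship_unit, driver_loaded.
[2] R2 [driver_loaded ∧ ship_unit → reseat_ram]; R3 [ship_unit ∧ firmware_stale → log_uploaded]; R4 [driver_loaded ∧ ship_unit → safe_mode]. ⇒ new: reseat_ram, log_uploaded, safe_mode.
safe_mode first appears in round 2.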